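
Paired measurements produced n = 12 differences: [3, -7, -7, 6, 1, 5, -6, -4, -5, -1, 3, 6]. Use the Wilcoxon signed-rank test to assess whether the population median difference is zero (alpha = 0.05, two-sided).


Step 1: Drop any zero differences (none here) and take |d_i|.
|d| = [3, 7, 7, 6, 1, 5, 6, 4, 5, 1, 3, 6]
Step 2: Midrank |d_i| (ties get averaged ranks).
ranks: |3|->3.5, |7|->11.5, |7|->11.5, |6|->9, |1|->1.5, |5|->6.5, |6|->9, |4|->5, |5|->6.5, |1|->1.5, |3|->3.5, |6|->9
Step 3: Attach original signs; sum ranks with positive sign and with negative sign.
W+ = 3.5 + 9 + 1.5 + 6.5 + 3.5 + 9 = 33
W- = 11.5 + 11.5 + 9 + 5 + 6.5 + 1.5 = 45
(Check: W+ + W- = 78 should equal n(n+1)/2 = 78.)
Step 4: Test statistic W = min(W+, W-) = 33.
Step 5: Ties in |d|, so use the tie-corrected normal approximation.
        E[W] = n(n+1)/4 = 12*13/4 = 39.
        Tie groups: |d|=1 (t=2), |d|=3 (t=2), |d|=5 (t=2), |d|=6 (t=3), |d|=7 (t=2); sum(t^3 - t) = 48.
        Var[W] = n(n+1)(2n+1)/24 - sum(t^3-t)/48 = 3900/24 - 48/48 = 161.5.
        z = (W - E[W]) / sqrt(Var[W]) = (33 - 39) / 12.7083 = -0.4721.
        Two-sided p = 2*Phi(z) = 0.636831.
Step 6: alpha = 0.05. fail to reject H0.

W+ = 33, W- = 45, W = min = 33, p = 0.636831, fail to reject H0.


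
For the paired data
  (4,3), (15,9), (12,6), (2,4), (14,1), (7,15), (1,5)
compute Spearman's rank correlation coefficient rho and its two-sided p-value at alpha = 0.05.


Step 1: Rank x and y separately (midranks; no ties here).
rank(x): 4->3, 15->7, 12->5, 2->2, 14->6, 7->4, 1->1
rank(y): 3->2, 9->6, 6->5, 4->3, 1->1, 15->7, 5->4
Step 2: d_i = R_x(i) - R_y(i); compute d_i^2.
  (3-2)^2=1, (7-6)^2=1, (5-5)^2=0, (2-3)^2=1, (6-1)^2=25, (4-7)^2=9, (1-4)^2=9
sum(d^2) = 46.
Step 3: rho = 1 - 6*46 / (7*(7^2 - 1)) = 1 - 276/336 = 0.178571.
Step 4: Under H0, t = rho * sqrt((n-2)/(1-rho^2)) = 0.4058 ~ t(5).
Step 5: Two-sided p-value from the t-distribution with 5 df = 0.701658.
Step 6: alpha = 0.05. fail to reject H0.

rho = 0.1786, p = 0.701658, fail to reject H0 at alpha = 0.05.


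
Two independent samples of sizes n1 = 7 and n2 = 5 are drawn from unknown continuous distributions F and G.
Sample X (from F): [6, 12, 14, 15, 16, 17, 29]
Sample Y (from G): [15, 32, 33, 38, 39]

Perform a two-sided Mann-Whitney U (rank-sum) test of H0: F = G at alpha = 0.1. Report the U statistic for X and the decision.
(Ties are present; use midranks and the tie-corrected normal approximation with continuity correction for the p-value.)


Step 1: Combine and sort all 12 observations; assign midranks.
sorted (value, group): (6,X), (12,X), (14,X), (15,X), (15,Y), (16,X), (17,X), (29,X), (32,Y), (33,Y), (38,Y), (39,Y)
ranks: 6->1, 12->2, 14->3, 15->4.5, 15->4.5, 16->6, 17->7, 29->8, 32->9, 33->10, 38->11, 39->12
Step 2: Rank sum for X: R1 = 1 + 2 + 3 + 4.5 + 6 + 7 + 8 = 31.5.
Step 3: U_X = R1 - n1(n1+1)/2 = 31.5 - 7*8/2 = 31.5 - 28 = 3.5.
       U_Y = n1*n2 - U_X = 35 - 3.5 = 31.5.
Step 4: Ties are present, so use the tie-corrected normal approximation (with continuity correction) for the p-value.
Step 5: p-value = 0.028075; compare to alpha = 0.1. reject H0.

U_X = 3.5, p = 0.028075, reject H0 at alpha = 0.1.


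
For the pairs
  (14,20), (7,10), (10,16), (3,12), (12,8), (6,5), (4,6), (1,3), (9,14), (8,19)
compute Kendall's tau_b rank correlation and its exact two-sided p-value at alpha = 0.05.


Step 1: Enumerate the 45 unordered pairs (i,j) with i<j and classify each by sign(x_j-x_i) * sign(y_j-y_i).
  (1,2):dx=-7,dy=-10->C; (1,3):dx=-4,dy=-4->C; (1,4):dx=-11,dy=-8->C; (1,5):dx=-2,dy=-12->C
  (1,6):dx=-8,dy=-15->C; (1,7):dx=-10,dy=-14->C; (1,8):dx=-13,dy=-17->C; (1,9):dx=-5,dy=-6->C
  (1,10):dx=-6,dy=-1->C; (2,3):dx=+3,dy=+6->C; (2,4):dx=-4,dy=+2->D; (2,5):dx=+5,dy=-2->D
  (2,6):dx=-1,dy=-5->C; (2,7):dx=-3,dy=-4->C; (2,8):dx=-6,dy=-7->C; (2,9):dx=+2,dy=+4->C
  (2,10):dx=+1,dy=+9->C; (3,4):dx=-7,dy=-4->C; (3,5):dx=+2,dy=-8->D; (3,6):dx=-4,dy=-11->C
  (3,7):dx=-6,dy=-10->C; (3,8):dx=-9,dy=-13->C; (3,9):dx=-1,dy=-2->C; (3,10):dx=-2,dy=+3->D
  (4,5):dx=+9,dy=-4->D; (4,6):dx=+3,dy=-7->D; (4,7):dx=+1,dy=-6->D; (4,8):dx=-2,dy=-9->C
  (4,9):dx=+6,dy=+2->C; (4,10):dx=+5,dy=+7->C; (5,6):dx=-6,dy=-3->C; (5,7):dx=-8,dy=-2->C
  (5,8):dx=-11,dy=-5->C; (5,9):dx=-3,dy=+6->D; (5,10):dx=-4,dy=+11->D; (6,7):dx=-2,dy=+1->D
  (6,8):dx=-5,dy=-2->C; (6,9):dx=+3,dy=+9->C; (6,10):dx=+2,dy=+14->C; (7,8):dx=-3,dy=-3->C
  (7,9):dx=+5,dy=+8->C; (7,10):dx=+4,dy=+13->C; (8,9):dx=+8,dy=+11->C; (8,10):dx=+7,dy=+16->C
  (9,10):dx=-1,dy=+5->D
Step 2: C = 34, D = 11, total pairs = 45.
Step 3: tau = (C - D)/(n(n-1)/2) = (34 - 11)/45 = 0.511111.
Step 4: Exact two-sided p-value (enumerate n! = 3628800 permutations of y under H0): p = 0.046623.
Step 5: alpha = 0.05. reject H0.

tau_b = 0.5111 (C=34, D=11), p = 0.046623, reject H0.


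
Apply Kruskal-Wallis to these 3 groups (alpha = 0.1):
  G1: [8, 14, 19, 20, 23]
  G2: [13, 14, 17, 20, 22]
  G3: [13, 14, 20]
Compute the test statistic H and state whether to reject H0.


Step 1: Combine all N = 13 observations and assign midranks.
sorted (value, group, rank): (8,G1,1), (13,G2,2.5), (13,G3,2.5), (14,G1,5), (14,G2,5), (14,G3,5), (17,G2,7), (19,G1,8), (20,G1,10), (20,G2,10), (20,G3,10), (22,G2,12), (23,G1,13)
Step 2: Sum ranks within each group.
R_1 = 37 (n_1 = 5)
R_2 = 36.5 (n_2 = 5)
R_3 = 17.5 (n_3 = 3)
Step 3: H = 12/(N(N+1)) * sum(R_i^2/n_i) - 3(N+1)
     = 12/(13*14) * (37^2/5 + 36.5^2/5 + 17.5^2/3) - 3*14
     = 0.065934 * 642.333 - 42
     = 0.351648.
Step 4: Ties present; correction factor C = 1 - 54/(13^3 - 13) = 0.975275. Corrected H = 0.351648 / 0.975275 = 0.360563.
Step 5: Under H0, H ~ chi^2(2); p-value = 0.835035.
Step 6: alpha = 0.1. fail to reject H0.

H = 0.3606, df = 2, p = 0.835035, fail to reject H0.


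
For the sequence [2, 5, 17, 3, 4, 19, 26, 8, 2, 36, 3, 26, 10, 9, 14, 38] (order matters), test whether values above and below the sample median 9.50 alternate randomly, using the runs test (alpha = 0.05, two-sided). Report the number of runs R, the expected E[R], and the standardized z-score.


Step 1: Compute median = 9.50; label A = above, B = below.
Labels in order: BBABBAABBABAABAA  (n_A = 8, n_B = 8)
Step 2: Count runs R = 10.
Step 3: Under H0 (random ordering), E[R] = 2*n_A*n_B/(n_A+n_B) + 1 = 2*8*8/16 + 1 = 9.0000.
        Var[R] = 2*n_A*n_B*(2*n_A*n_B - n_A - n_B) / ((n_A+n_B)^2 * (n_A+n_B-1)) = 14336/3840 = 3.7333.
        SD[R] = 1.9322.
Step 4: Continuity-corrected z = (R - 0.5 - E[R]) / SD[R] = (10 - 0.5 - 9.0000) / 1.9322 = 0.2588.
Step 5: Two-sided p-value via normal approximation = 2*(1 - Phi(|z|)) = 0.795809.
Step 6: alpha = 0.05. fail to reject H0.

R = 10, z = 0.2588, p = 0.795809, fail to reject H0.


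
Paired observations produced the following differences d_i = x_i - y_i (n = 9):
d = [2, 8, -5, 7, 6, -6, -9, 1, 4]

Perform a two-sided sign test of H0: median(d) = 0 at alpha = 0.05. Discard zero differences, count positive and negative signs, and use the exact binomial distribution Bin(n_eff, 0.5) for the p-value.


Step 1: Discard zero differences. Original n = 9; n_eff = number of nonzero differences = 9.
Nonzero differences (with sign): +2, +8, -5, +7, +6, -6, -9, +1, +4
Step 2: Count signs: positive = 6, negative = 3.
Step 3: Under H0: P(positive) = 0.5, so the number of positives S ~ Bin(9, 0.5).
Step 4: Two-sided exact p-value = sum of Bin(9,0.5) probabilities at or below the observed probability = 0.507812.
Step 5: alpha = 0.05. fail to reject H0.

n_eff = 9, pos = 6, neg = 3, p = 0.507812, fail to reject H0.


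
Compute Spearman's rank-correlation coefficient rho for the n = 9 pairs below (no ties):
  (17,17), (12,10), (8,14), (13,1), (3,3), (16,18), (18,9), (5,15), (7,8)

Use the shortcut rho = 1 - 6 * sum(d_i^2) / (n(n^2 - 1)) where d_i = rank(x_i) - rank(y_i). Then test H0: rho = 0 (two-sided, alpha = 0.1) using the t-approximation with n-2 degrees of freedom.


Step 1: Rank x and y separately (midranks; no ties here).
rank(x): 17->8, 12->5, 8->4, 13->6, 3->1, 16->7, 18->9, 5->2, 7->3
rank(y): 17->8, 10->5, 14->6, 1->1, 3->2, 18->9, 9->4, 15->7, 8->3
Step 2: d_i = R_x(i) - R_y(i); compute d_i^2.
  (8-8)^2=0, (5-5)^2=0, (4-6)^2=4, (6-1)^2=25, (1-2)^2=1, (7-9)^2=4, (9-4)^2=25, (2-7)^2=25, (3-3)^2=0
sum(d^2) = 84.
Step 3: rho = 1 - 6*84 / (9*(9^2 - 1)) = 1 - 504/720 = 0.300000.
Step 4: Under H0, t = rho * sqrt((n-2)/(1-rho^2)) = 0.8321 ~ t(7).
Step 5: Two-sided p-value from the t-distribution with 7 df = 0.432845.
Step 6: alpha = 0.1. fail to reject H0.

rho = 0.3000, p = 0.432845, fail to reject H0 at alpha = 0.1.


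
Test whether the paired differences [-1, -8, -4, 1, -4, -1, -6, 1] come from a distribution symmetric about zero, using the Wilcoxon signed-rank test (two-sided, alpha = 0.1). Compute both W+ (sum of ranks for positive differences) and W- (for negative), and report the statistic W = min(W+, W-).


Step 1: Drop any zero differences (none here) and take |d_i|.
|d| = [1, 8, 4, 1, 4, 1, 6, 1]
Step 2: Midrank |d_i| (ties get averaged ranks).
ranks: |1|->2.5, |8|->8, |4|->5.5, |1|->2.5, |4|->5.5, |1|->2.5, |6|->7, |1|->2.5
Step 3: Attach original signs; sum ranks with positive sign and with negative sign.
W+ = 2.5 + 2.5 = 5
W- = 2.5 + 8 + 5.5 + 5.5 + 2.5 + 7 = 31
(Check: W+ + W- = 36 should equal n(n+1)/2 = 36.)
Step 4: Test statistic W = min(W+, W-) = 5.
Step 5: Ties in |d|, so use the tie-corrected normal approximation.
        E[W] = n(n+1)/4 = 8*9/4 = 18.
        Tie groups: |d|=1 (t=4), |d|=4 (t=2); sum(t^3 - t) = 66.
        Var[W] = n(n+1)(2n+1)/24 - sum(t^3-t)/48 = 1224/24 - 66/48 = 49.625.
        z = (W - E[W]) / sqrt(Var[W]) = (5 - 18) / 7.0445 = -1.8454.
        Two-sided p = 2*Phi(z) = 0.064978.
Step 6: alpha = 0.1. reject H0.

W+ = 5, W- = 31, W = min = 5, p = 0.064978, reject H0.


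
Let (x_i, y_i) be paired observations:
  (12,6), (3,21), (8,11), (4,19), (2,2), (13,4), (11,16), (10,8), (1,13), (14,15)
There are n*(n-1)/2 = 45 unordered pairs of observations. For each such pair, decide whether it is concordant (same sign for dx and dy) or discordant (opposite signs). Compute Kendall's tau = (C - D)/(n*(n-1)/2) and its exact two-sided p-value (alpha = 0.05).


Step 1: Enumerate the 45 unordered pairs (i,j) with i<j and classify each by sign(x_j-x_i) * sign(y_j-y_i).
  (1,2):dx=-9,dy=+15->D; (1,3):dx=-4,dy=+5->D; (1,4):dx=-8,dy=+13->D; (1,5):dx=-10,dy=-4->C
  (1,6):dx=+1,dy=-2->D; (1,7):dx=-1,dy=+10->D; (1,8):dx=-2,dy=+2->D; (1,9):dx=-11,dy=+7->D
  (1,10):dx=+2,dy=+9->C; (2,3):dx=+5,dy=-10->D; (2,4):dx=+1,dy=-2->D; (2,5):dx=-1,dy=-19->C
  (2,6):dx=+10,dy=-17->D; (2,7):dx=+8,dy=-5->D; (2,8):dx=+7,dy=-13->D; (2,9):dx=-2,dy=-8->C
  (2,10):dx=+11,dy=-6->D; (3,4):dx=-4,dy=+8->D; (3,5):dx=-6,dy=-9->C; (3,6):dx=+5,dy=-7->D
  (3,7):dx=+3,dy=+5->C; (3,8):dx=+2,dy=-3->D; (3,9):dx=-7,dy=+2->D; (3,10):dx=+6,dy=+4->C
  (4,5):dx=-2,dy=-17->C; (4,6):dx=+9,dy=-15->D; (4,7):dx=+7,dy=-3->D; (4,8):dx=+6,dy=-11->D
  (4,9):dx=-3,dy=-6->C; (4,10):dx=+10,dy=-4->D; (5,6):dx=+11,dy=+2->C; (5,7):dx=+9,dy=+14->C
  (5,8):dx=+8,dy=+6->C; (5,9):dx=-1,dy=+11->D; (5,10):dx=+12,dy=+13->C; (6,7):dx=-2,dy=+12->D
  (6,8):dx=-3,dy=+4->D; (6,9):dx=-12,dy=+9->D; (6,10):dx=+1,dy=+11->C; (7,8):dx=-1,dy=-8->C
  (7,9):dx=-10,dy=-3->C; (7,10):dx=+3,dy=-1->D; (8,9):dx=-9,dy=+5->D; (8,10):dx=+4,dy=+7->C
  (9,10):dx=+13,dy=+2->C
Step 2: C = 18, D = 27, total pairs = 45.
Step 3: tau = (C - D)/(n(n-1)/2) = (18 - 27)/45 = -0.200000.
Step 4: Exact two-sided p-value (enumerate n! = 3628800 permutations of y under H0): p = 0.484313.
Step 5: alpha = 0.05. fail to reject H0.

tau_b = -0.2000 (C=18, D=27), p = 0.484313, fail to reject H0.


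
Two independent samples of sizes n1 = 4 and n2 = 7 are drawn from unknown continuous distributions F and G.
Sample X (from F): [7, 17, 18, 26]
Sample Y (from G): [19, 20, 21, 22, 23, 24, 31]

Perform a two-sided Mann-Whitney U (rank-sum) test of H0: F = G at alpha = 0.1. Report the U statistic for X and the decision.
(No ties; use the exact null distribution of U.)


Step 1: Combine and sort all 11 observations; assign midranks.
sorted (value, group): (7,X), (17,X), (18,X), (19,Y), (20,Y), (21,Y), (22,Y), (23,Y), (24,Y), (26,X), (31,Y)
ranks: 7->1, 17->2, 18->3, 19->4, 20->5, 21->6, 22->7, 23->8, 24->9, 26->10, 31->11
Step 2: Rank sum for X: R1 = 1 + 2 + 3 + 10 = 16.
Step 3: U_X = R1 - n1(n1+1)/2 = 16 - 4*5/2 = 16 - 10 = 6.
       U_Y = n1*n2 - U_X = 28 - 6 = 22.
Step 4: No ties, so the exact null distribution of U (based on enumerating the C(11,4) = 330 equally likely rank assignments) gives the two-sided p-value.
Step 5: p-value = 0.163636; compare to alpha = 0.1. fail to reject H0.

U_X = 6, p = 0.163636, fail to reject H0 at alpha = 0.1.


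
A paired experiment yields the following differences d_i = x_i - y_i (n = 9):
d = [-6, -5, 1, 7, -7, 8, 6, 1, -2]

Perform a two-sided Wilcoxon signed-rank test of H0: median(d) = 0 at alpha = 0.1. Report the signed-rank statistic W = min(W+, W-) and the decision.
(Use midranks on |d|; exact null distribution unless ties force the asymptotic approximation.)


Step 1: Drop any zero differences (none here) and take |d_i|.
|d| = [6, 5, 1, 7, 7, 8, 6, 1, 2]
Step 2: Midrank |d_i| (ties get averaged ranks).
ranks: |6|->5.5, |5|->4, |1|->1.5, |7|->7.5, |7|->7.5, |8|->9, |6|->5.5, |1|->1.5, |2|->3
Step 3: Attach original signs; sum ranks with positive sign and with negative sign.
W+ = 1.5 + 7.5 + 9 + 5.5 + 1.5 = 25
W- = 5.5 + 4 + 7.5 + 3 = 20
(Check: W+ + W- = 45 should equal n(n+1)/2 = 45.)
Step 4: Test statistic W = min(W+, W-) = 20.
Step 5: Ties in |d|, so use the tie-corrected normal approximation.
        E[W] = n(n+1)/4 = 9*10/4 = 22.5.
        Tie groups: |d|=1 (t=2), |d|=6 (t=2), |d|=7 (t=2); sum(t^3 - t) = 18.
        Var[W] = n(n+1)(2n+1)/24 - sum(t^3-t)/48 = 1710/24 - 18/48 = 70.875.
        z = (W - E[W]) / sqrt(Var[W]) = (20 - 22.5) / 8.4187 = -0.2970.
        Two-sided p = 2*Phi(z) = 0.766499.
Step 6: alpha = 0.1. fail to reject H0.

W+ = 25, W- = 20, W = min = 20, p = 0.766499, fail to reject H0.


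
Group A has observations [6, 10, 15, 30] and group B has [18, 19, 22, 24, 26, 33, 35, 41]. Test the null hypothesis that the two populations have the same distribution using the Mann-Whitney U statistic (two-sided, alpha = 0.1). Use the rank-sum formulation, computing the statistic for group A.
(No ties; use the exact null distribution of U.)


Step 1: Combine and sort all 12 observations; assign midranks.
sorted (value, group): (6,X), (10,X), (15,X), (18,Y), (19,Y), (22,Y), (24,Y), (26,Y), (30,X), (33,Y), (35,Y), (41,Y)
ranks: 6->1, 10->2, 15->3, 18->4, 19->5, 22->6, 24->7, 26->8, 30->9, 33->10, 35->11, 41->12
Step 2: Rank sum for X: R1 = 1 + 2 + 3 + 9 = 15.
Step 3: U_X = R1 - n1(n1+1)/2 = 15 - 4*5/2 = 15 - 10 = 5.
       U_Y = n1*n2 - U_X = 32 - 5 = 27.
Step 4: No ties, so the exact null distribution of U (based on enumerating the C(12,4) = 495 equally likely rank assignments) gives the two-sided p-value.
Step 5: p-value = 0.072727; compare to alpha = 0.1. reject H0.

U_X = 5, p = 0.072727, reject H0 at alpha = 0.1.


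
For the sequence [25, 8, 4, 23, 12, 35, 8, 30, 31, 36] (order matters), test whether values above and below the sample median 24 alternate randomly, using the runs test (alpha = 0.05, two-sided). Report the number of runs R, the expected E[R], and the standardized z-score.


Step 1: Compute median = 24; label A = above, B = below.
Labels in order: ABBBBABAAA  (n_A = 5, n_B = 5)
Step 2: Count runs R = 5.
Step 3: Under H0 (random ordering), E[R] = 2*n_A*n_B/(n_A+n_B) + 1 = 2*5*5/10 + 1 = 6.0000.
        Var[R] = 2*n_A*n_B*(2*n_A*n_B - n_A - n_B) / ((n_A+n_B)^2 * (n_A+n_B-1)) = 2000/900 = 2.2222.
        SD[R] = 1.4907.
Step 4: Continuity-corrected z = (R + 0.5 - E[R]) / SD[R] = (5 + 0.5 - 6.0000) / 1.4907 = -0.3354.
Step 5: Two-sided p-value via normal approximation = 2*(1 - Phi(|z|)) = 0.737316.
Step 6: alpha = 0.05. fail to reject H0.

R = 5, z = -0.3354, p = 0.737316, fail to reject H0.


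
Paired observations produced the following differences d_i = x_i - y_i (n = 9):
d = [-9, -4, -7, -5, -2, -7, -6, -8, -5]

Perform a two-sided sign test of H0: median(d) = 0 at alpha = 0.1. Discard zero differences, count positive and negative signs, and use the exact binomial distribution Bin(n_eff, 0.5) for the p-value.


Step 1: Discard zero differences. Original n = 9; n_eff = number of nonzero differences = 9.
Nonzero differences (with sign): -9, -4, -7, -5, -2, -7, -6, -8, -5
Step 2: Count signs: positive = 0, negative = 9.
Step 3: Under H0: P(positive) = 0.5, so the number of positives S ~ Bin(9, 0.5).
Step 4: Two-sided exact p-value = sum of Bin(9,0.5) probabilities at or below the observed probability = 0.003906.
Step 5: alpha = 0.1. reject H0.

n_eff = 9, pos = 0, neg = 9, p = 0.003906, reject H0.


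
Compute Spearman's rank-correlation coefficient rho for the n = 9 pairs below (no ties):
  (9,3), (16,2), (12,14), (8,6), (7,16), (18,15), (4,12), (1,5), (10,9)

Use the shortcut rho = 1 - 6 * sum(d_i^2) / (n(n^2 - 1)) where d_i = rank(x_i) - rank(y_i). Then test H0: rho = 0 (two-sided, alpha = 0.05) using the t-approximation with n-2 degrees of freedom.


Step 1: Rank x and y separately (midranks; no ties here).
rank(x): 9->5, 16->8, 12->7, 8->4, 7->3, 18->9, 4->2, 1->1, 10->6
rank(y): 3->2, 2->1, 14->7, 6->4, 16->9, 15->8, 12->6, 5->3, 9->5
Step 2: d_i = R_x(i) - R_y(i); compute d_i^2.
  (5-2)^2=9, (8-1)^2=49, (7-7)^2=0, (4-4)^2=0, (3-9)^2=36, (9-8)^2=1, (2-6)^2=16, (1-3)^2=4, (6-5)^2=1
sum(d^2) = 116.
Step 3: rho = 1 - 6*116 / (9*(9^2 - 1)) = 1 - 696/720 = 0.033333.
Step 4: Under H0, t = rho * sqrt((n-2)/(1-rho^2)) = 0.0882 ~ t(7).
Step 5: Two-sided p-value from the t-distribution with 7 df = 0.932157.
Step 6: alpha = 0.05. fail to reject H0.

rho = 0.0333, p = 0.932157, fail to reject H0 at alpha = 0.05.


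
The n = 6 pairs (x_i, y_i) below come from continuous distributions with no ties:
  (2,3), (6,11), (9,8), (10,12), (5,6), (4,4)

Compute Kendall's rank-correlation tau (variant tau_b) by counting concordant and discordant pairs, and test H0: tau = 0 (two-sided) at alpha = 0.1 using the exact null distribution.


Step 1: Enumerate the 15 unordered pairs (i,j) with i<j and classify each by sign(x_j-x_i) * sign(y_j-y_i).
  (1,2):dx=+4,dy=+8->C; (1,3):dx=+7,dy=+5->C; (1,4):dx=+8,dy=+9->C; (1,5):dx=+3,dy=+3->C
  (1,6):dx=+2,dy=+1->C; (2,3):dx=+3,dy=-3->D; (2,4):dx=+4,dy=+1->C; (2,5):dx=-1,dy=-5->C
  (2,6):dx=-2,dy=-7->C; (3,4):dx=+1,dy=+4->C; (3,5):dx=-4,dy=-2->C; (3,6):dx=-5,dy=-4->C
  (4,5):dx=-5,dy=-6->C; (4,6):dx=-6,dy=-8->C; (5,6):dx=-1,dy=-2->C
Step 2: C = 14, D = 1, total pairs = 15.
Step 3: tau = (C - D)/(n(n-1)/2) = (14 - 1)/15 = 0.866667.
Step 4: Exact two-sided p-value (enumerate n! = 720 permutations of y under H0): p = 0.016667.
Step 5: alpha = 0.1. reject H0.

tau_b = 0.8667 (C=14, D=1), p = 0.016667, reject H0.


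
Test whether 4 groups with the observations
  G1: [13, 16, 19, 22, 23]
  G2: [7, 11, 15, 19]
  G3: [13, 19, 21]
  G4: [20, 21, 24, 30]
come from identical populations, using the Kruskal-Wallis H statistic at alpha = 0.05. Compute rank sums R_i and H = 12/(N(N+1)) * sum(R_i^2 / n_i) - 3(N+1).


Step 1: Combine all N = 16 observations and assign midranks.
sorted (value, group, rank): (7,G2,1), (11,G2,2), (13,G1,3.5), (13,G3,3.5), (15,G2,5), (16,G1,6), (19,G1,8), (19,G2,8), (19,G3,8), (20,G4,10), (21,G3,11.5), (21,G4,11.5), (22,G1,13), (23,G1,14), (24,G4,15), (30,G4,16)
Step 2: Sum ranks within each group.
R_1 = 44.5 (n_1 = 5)
R_2 = 16 (n_2 = 4)
R_3 = 23 (n_3 = 3)
R_4 = 52.5 (n_4 = 4)
Step 3: H = 12/(N(N+1)) * sum(R_i^2/n_i) - 3(N+1)
     = 12/(16*17) * (44.5^2/5 + 16^2/4 + 23^2/3 + 52.5^2/4) - 3*17
     = 0.044118 * 1325.45 - 51
     = 7.475551.
Step 4: Ties present; correction factor C = 1 - 36/(16^3 - 16) = 0.991176. Corrected H = 7.475551 / 0.991176 = 7.542099.
Step 5: Under H0, H ~ chi^2(3); p-value = 0.056487.
Step 6: alpha = 0.05. fail to reject H0.

H = 7.5421, df = 3, p = 0.056487, fail to reject H0.


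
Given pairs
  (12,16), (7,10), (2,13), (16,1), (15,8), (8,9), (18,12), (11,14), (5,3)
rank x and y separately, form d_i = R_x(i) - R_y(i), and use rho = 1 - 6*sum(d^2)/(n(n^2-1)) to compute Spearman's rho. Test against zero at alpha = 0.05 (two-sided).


Step 1: Rank x and y separately (midranks; no ties here).
rank(x): 12->6, 7->3, 2->1, 16->8, 15->7, 8->4, 18->9, 11->5, 5->2
rank(y): 16->9, 10->5, 13->7, 1->1, 8->3, 9->4, 12->6, 14->8, 3->2
Step 2: d_i = R_x(i) - R_y(i); compute d_i^2.
  (6-9)^2=9, (3-5)^2=4, (1-7)^2=36, (8-1)^2=49, (7-3)^2=16, (4-4)^2=0, (9-6)^2=9, (5-8)^2=9, (2-2)^2=0
sum(d^2) = 132.
Step 3: rho = 1 - 6*132 / (9*(9^2 - 1)) = 1 - 792/720 = -0.100000.
Step 4: Under H0, t = rho * sqrt((n-2)/(1-rho^2)) = -0.2659 ~ t(7).
Step 5: Two-sided p-value from the t-distribution with 7 df = 0.797972.
Step 6: alpha = 0.05. fail to reject H0.

rho = -0.1000, p = 0.797972, fail to reject H0 at alpha = 0.05.


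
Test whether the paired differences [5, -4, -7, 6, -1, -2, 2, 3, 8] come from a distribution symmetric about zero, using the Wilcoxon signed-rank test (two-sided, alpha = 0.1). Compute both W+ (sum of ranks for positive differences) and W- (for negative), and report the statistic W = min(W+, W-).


Step 1: Drop any zero differences (none here) and take |d_i|.
|d| = [5, 4, 7, 6, 1, 2, 2, 3, 8]
Step 2: Midrank |d_i| (ties get averaged ranks).
ranks: |5|->6, |4|->5, |7|->8, |6|->7, |1|->1, |2|->2.5, |2|->2.5, |3|->4, |8|->9
Step 3: Attach original signs; sum ranks with positive sign and with negative sign.
W+ = 6 + 7 + 2.5 + 4 + 9 = 28.5
W- = 5 + 8 + 1 + 2.5 = 16.5
(Check: W+ + W- = 45 should equal n(n+1)/2 = 45.)
Step 4: Test statistic W = min(W+, W-) = 16.5.
Step 5: Ties in |d|, so use the tie-corrected normal approximation.
        E[W] = n(n+1)/4 = 9*10/4 = 22.5.
        Tie groups: |d|=2 (t=2); sum(t^3 - t) = 6.
        Var[W] = n(n+1)(2n+1)/24 - sum(t^3-t)/48 = 1710/24 - 6/48 = 71.125.
        z = (W - E[W]) / sqrt(Var[W]) = (16.5 - 22.5) / 8.4336 = -0.7114.
        Two-sided p = 2*Phi(z) = 0.476810.
Step 6: alpha = 0.1. fail to reject H0.

W+ = 28.5, W- = 16.5, W = min = 16.5, p = 0.476810, fail to reject H0.


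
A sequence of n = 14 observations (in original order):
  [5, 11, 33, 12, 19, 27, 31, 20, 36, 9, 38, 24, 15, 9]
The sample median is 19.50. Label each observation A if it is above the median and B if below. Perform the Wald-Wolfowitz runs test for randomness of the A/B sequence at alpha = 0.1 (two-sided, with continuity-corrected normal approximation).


Step 1: Compute median = 19.50; label A = above, B = below.
Labels in order: BBABBAAAABAABB  (n_A = 7, n_B = 7)
Step 2: Count runs R = 7.
Step 3: Under H0 (random ordering), E[R] = 2*n_A*n_B/(n_A+n_B) + 1 = 2*7*7/14 + 1 = 8.0000.
        Var[R] = 2*n_A*n_B*(2*n_A*n_B - n_A - n_B) / ((n_A+n_B)^2 * (n_A+n_B-1)) = 8232/2548 = 3.2308.
        SD[R] = 1.7974.
Step 4: Continuity-corrected z = (R + 0.5 - E[R]) / SD[R] = (7 + 0.5 - 8.0000) / 1.7974 = -0.2782.
Step 5: Two-sided p-value via normal approximation = 2*(1 - Phi(|z|)) = 0.780879.
Step 6: alpha = 0.1. fail to reject H0.

R = 7, z = -0.2782, p = 0.780879, fail to reject H0.


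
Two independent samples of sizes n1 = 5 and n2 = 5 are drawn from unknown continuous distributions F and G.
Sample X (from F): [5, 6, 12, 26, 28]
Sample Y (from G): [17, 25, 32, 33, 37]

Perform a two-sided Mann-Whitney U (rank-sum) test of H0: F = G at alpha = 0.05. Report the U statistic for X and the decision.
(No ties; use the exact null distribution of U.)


Step 1: Combine and sort all 10 observations; assign midranks.
sorted (value, group): (5,X), (6,X), (12,X), (17,Y), (25,Y), (26,X), (28,X), (32,Y), (33,Y), (37,Y)
ranks: 5->1, 6->2, 12->3, 17->4, 25->5, 26->6, 28->7, 32->8, 33->9, 37->10
Step 2: Rank sum for X: R1 = 1 + 2 + 3 + 6 + 7 = 19.
Step 3: U_X = R1 - n1(n1+1)/2 = 19 - 5*6/2 = 19 - 15 = 4.
       U_Y = n1*n2 - U_X = 25 - 4 = 21.
Step 4: No ties, so the exact null distribution of U (based on enumerating the C(10,5) = 252 equally likely rank assignments) gives the two-sided p-value.
Step 5: p-value = 0.095238; compare to alpha = 0.05. fail to reject H0.

U_X = 4, p = 0.095238, fail to reject H0 at alpha = 0.05.


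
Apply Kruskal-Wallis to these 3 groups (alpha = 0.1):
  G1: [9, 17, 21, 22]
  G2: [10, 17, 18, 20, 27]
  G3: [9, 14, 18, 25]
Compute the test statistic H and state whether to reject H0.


Step 1: Combine all N = 13 observations and assign midranks.
sorted (value, group, rank): (9,G1,1.5), (9,G3,1.5), (10,G2,3), (14,G3,4), (17,G1,5.5), (17,G2,5.5), (18,G2,7.5), (18,G3,7.5), (20,G2,9), (21,G1,10), (22,G1,11), (25,G3,12), (27,G2,13)
Step 2: Sum ranks within each group.
R_1 = 28 (n_1 = 4)
R_2 = 38 (n_2 = 5)
R_3 = 25 (n_3 = 4)
Step 3: H = 12/(N(N+1)) * sum(R_i^2/n_i) - 3(N+1)
     = 12/(13*14) * (28^2/4 + 38^2/5 + 25^2/4) - 3*14
     = 0.065934 * 641.05 - 42
     = 0.267033.
Step 4: Ties present; correction factor C = 1 - 18/(13^3 - 13) = 0.991758. Corrected H = 0.267033 / 0.991758 = 0.269252.
Step 5: Under H0, H ~ chi^2(2); p-value = 0.874043.
Step 6: alpha = 0.1. fail to reject H0.

H = 0.2693, df = 2, p = 0.874043, fail to reject H0.


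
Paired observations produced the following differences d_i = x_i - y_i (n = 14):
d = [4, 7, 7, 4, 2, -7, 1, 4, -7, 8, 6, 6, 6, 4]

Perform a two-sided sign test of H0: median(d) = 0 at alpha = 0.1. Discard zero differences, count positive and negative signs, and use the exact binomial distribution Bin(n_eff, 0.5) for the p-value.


Step 1: Discard zero differences. Original n = 14; n_eff = number of nonzero differences = 14.
Nonzero differences (with sign): +4, +7, +7, +4, +2, -7, +1, +4, -7, +8, +6, +6, +6, +4
Step 2: Count signs: positive = 12, negative = 2.
Step 3: Under H0: P(positive) = 0.5, so the number of positives S ~ Bin(14, 0.5).
Step 4: Two-sided exact p-value = sum of Bin(14,0.5) probabilities at or below the observed probability = 0.012939.
Step 5: alpha = 0.1. reject H0.

n_eff = 14, pos = 12, neg = 2, p = 0.012939, reject H0.


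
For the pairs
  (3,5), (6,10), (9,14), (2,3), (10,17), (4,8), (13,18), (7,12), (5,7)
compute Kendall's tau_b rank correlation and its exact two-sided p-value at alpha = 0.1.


Step 1: Enumerate the 36 unordered pairs (i,j) with i<j and classify each by sign(x_j-x_i) * sign(y_j-y_i).
  (1,2):dx=+3,dy=+5->C; (1,3):dx=+6,dy=+9->C; (1,4):dx=-1,dy=-2->C; (1,5):dx=+7,dy=+12->C
  (1,6):dx=+1,dy=+3->C; (1,7):dx=+10,dy=+13->C; (1,8):dx=+4,dy=+7->C; (1,9):dx=+2,dy=+2->C
  (2,3):dx=+3,dy=+4->C; (2,4):dx=-4,dy=-7->C; (2,5):dx=+4,dy=+7->C; (2,6):dx=-2,dy=-2->C
  (2,7):dx=+7,dy=+8->C; (2,8):dx=+1,dy=+2->C; (2,9):dx=-1,dy=-3->C; (3,4):dx=-7,dy=-11->C
  (3,5):dx=+1,dy=+3->C; (3,6):dx=-5,dy=-6->C; (3,7):dx=+4,dy=+4->C; (3,8):dx=-2,dy=-2->C
  (3,9):dx=-4,dy=-7->C; (4,5):dx=+8,dy=+14->C; (4,6):dx=+2,dy=+5->C; (4,7):dx=+11,dy=+15->C
  (4,8):dx=+5,dy=+9->C; (4,9):dx=+3,dy=+4->C; (5,6):dx=-6,dy=-9->C; (5,7):dx=+3,dy=+1->C
  (5,8):dx=-3,dy=-5->C; (5,9):dx=-5,dy=-10->C; (6,7):dx=+9,dy=+10->C; (6,8):dx=+3,dy=+4->C
  (6,9):dx=+1,dy=-1->D; (7,8):dx=-6,dy=-6->C; (7,9):dx=-8,dy=-11->C; (8,9):dx=-2,dy=-5->C
Step 2: C = 35, D = 1, total pairs = 36.
Step 3: tau = (C - D)/(n(n-1)/2) = (35 - 1)/36 = 0.944444.
Step 4: Exact two-sided p-value (enumerate n! = 362880 permutations of y under H0): p = 0.000050.
Step 5: alpha = 0.1. reject H0.

tau_b = 0.9444 (C=35, D=1), p = 0.000050, reject H0.


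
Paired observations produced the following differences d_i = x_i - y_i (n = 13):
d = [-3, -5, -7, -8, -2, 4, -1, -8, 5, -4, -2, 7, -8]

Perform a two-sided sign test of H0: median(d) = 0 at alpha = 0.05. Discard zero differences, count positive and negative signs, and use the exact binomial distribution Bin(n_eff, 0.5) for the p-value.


Step 1: Discard zero differences. Original n = 13; n_eff = number of nonzero differences = 13.
Nonzero differences (with sign): -3, -5, -7, -8, -2, +4, -1, -8, +5, -4, -2, +7, -8
Step 2: Count signs: positive = 3, negative = 10.
Step 3: Under H0: P(positive) = 0.5, so the number of positives S ~ Bin(13, 0.5).
Step 4: Two-sided exact p-value = sum of Bin(13,0.5) probabilities at or below the observed probability = 0.092285.
Step 5: alpha = 0.05. fail to reject H0.

n_eff = 13, pos = 3, neg = 10, p = 0.092285, fail to reject H0.


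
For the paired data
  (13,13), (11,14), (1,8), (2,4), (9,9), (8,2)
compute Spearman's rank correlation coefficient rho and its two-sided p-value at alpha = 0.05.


Step 1: Rank x and y separately (midranks; no ties here).
rank(x): 13->6, 11->5, 1->1, 2->2, 9->4, 8->3
rank(y): 13->5, 14->6, 8->3, 4->2, 9->4, 2->1
Step 2: d_i = R_x(i) - R_y(i); compute d_i^2.
  (6-5)^2=1, (5-6)^2=1, (1-3)^2=4, (2-2)^2=0, (4-4)^2=0, (3-1)^2=4
sum(d^2) = 10.
Step 3: rho = 1 - 6*10 / (6*(6^2 - 1)) = 1 - 60/210 = 0.714286.
Step 4: Under H0, t = rho * sqrt((n-2)/(1-rho^2)) = 2.0412 ~ t(4).
Step 5: Two-sided p-value from the t-distribution with 4 df = 0.110787.
Step 6: alpha = 0.05. fail to reject H0.

rho = 0.7143, p = 0.110787, fail to reject H0 at alpha = 0.05.


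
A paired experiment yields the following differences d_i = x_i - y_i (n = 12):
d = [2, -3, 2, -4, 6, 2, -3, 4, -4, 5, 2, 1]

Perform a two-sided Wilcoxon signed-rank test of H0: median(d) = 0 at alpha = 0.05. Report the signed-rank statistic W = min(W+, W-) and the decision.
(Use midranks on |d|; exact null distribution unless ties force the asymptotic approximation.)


Step 1: Drop any zero differences (none here) and take |d_i|.
|d| = [2, 3, 2, 4, 6, 2, 3, 4, 4, 5, 2, 1]
Step 2: Midrank |d_i| (ties get averaged ranks).
ranks: |2|->3.5, |3|->6.5, |2|->3.5, |4|->9, |6|->12, |2|->3.5, |3|->6.5, |4|->9, |4|->9, |5|->11, |2|->3.5, |1|->1
Step 3: Attach original signs; sum ranks with positive sign and with negative sign.
W+ = 3.5 + 3.5 + 12 + 3.5 + 9 + 11 + 3.5 + 1 = 47
W- = 6.5 + 9 + 6.5 + 9 = 31
(Check: W+ + W- = 78 should equal n(n+1)/2 = 78.)
Step 4: Test statistic W = min(W+, W-) = 31.
Step 5: Ties in |d|, so use the tie-corrected normal approximation.
        E[W] = n(n+1)/4 = 12*13/4 = 39.
        Tie groups: |d|=2 (t=4), |d|=3 (t=2), |d|=4 (t=3); sum(t^3 - t) = 90.
        Var[W] = n(n+1)(2n+1)/24 - sum(t^3-t)/48 = 3900/24 - 90/48 = 160.625.
        z = (W - E[W]) / sqrt(Var[W]) = (31 - 39) / 12.6738 = -0.6312.
        Two-sided p = 2*Phi(z) = 0.527894.
Step 6: alpha = 0.05. fail to reject H0.

W+ = 47, W- = 31, W = min = 31, p = 0.527894, fail to reject H0.


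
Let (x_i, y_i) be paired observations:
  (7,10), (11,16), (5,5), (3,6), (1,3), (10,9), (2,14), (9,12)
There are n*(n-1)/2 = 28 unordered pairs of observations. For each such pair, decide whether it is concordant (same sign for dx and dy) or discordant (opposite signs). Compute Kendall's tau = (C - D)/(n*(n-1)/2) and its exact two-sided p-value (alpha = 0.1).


Step 1: Enumerate the 28 unordered pairs (i,j) with i<j and classify each by sign(x_j-x_i) * sign(y_j-y_i).
  (1,2):dx=+4,dy=+6->C; (1,3):dx=-2,dy=-5->C; (1,4):dx=-4,dy=-4->C; (1,5):dx=-6,dy=-7->C
  (1,6):dx=+3,dy=-1->D; (1,7):dx=-5,dy=+4->D; (1,8):dx=+2,dy=+2->C; (2,3):dx=-6,dy=-11->C
  (2,4):dx=-8,dy=-10->C; (2,5):dx=-10,dy=-13->C; (2,6):dx=-1,dy=-7->C; (2,7):dx=-9,dy=-2->C
  (2,8):dx=-2,dy=-4->C; (3,4):dx=-2,dy=+1->D; (3,5):dx=-4,dy=-2->C; (3,6):dx=+5,dy=+4->C
  (3,7):dx=-3,dy=+9->D; (3,8):dx=+4,dy=+7->C; (4,5):dx=-2,dy=-3->C; (4,6):dx=+7,dy=+3->C
  (4,7):dx=-1,dy=+8->D; (4,8):dx=+6,dy=+6->C; (5,6):dx=+9,dy=+6->C; (5,7):dx=+1,dy=+11->C
  (5,8):dx=+8,dy=+9->C; (6,7):dx=-8,dy=+5->D; (6,8):dx=-1,dy=+3->D; (7,8):dx=+7,dy=-2->D
Step 2: C = 20, D = 8, total pairs = 28.
Step 3: tau = (C - D)/(n(n-1)/2) = (20 - 8)/28 = 0.428571.
Step 4: Exact two-sided p-value (enumerate n! = 40320 permutations of y under H0): p = 0.178869.
Step 5: alpha = 0.1. fail to reject H0.

tau_b = 0.4286 (C=20, D=8), p = 0.178869, fail to reject H0.


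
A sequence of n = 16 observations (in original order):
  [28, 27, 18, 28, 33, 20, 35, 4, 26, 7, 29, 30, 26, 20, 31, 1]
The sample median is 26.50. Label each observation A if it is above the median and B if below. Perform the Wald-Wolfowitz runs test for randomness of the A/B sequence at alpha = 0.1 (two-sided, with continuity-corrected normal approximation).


Step 1: Compute median = 26.50; label A = above, B = below.
Labels in order: AABAABABBBAABBAB  (n_A = 8, n_B = 8)
Step 2: Count runs R = 10.
Step 3: Under H0 (random ordering), E[R] = 2*n_A*n_B/(n_A+n_B) + 1 = 2*8*8/16 + 1 = 9.0000.
        Var[R] = 2*n_A*n_B*(2*n_A*n_B - n_A - n_B) / ((n_A+n_B)^2 * (n_A+n_B-1)) = 14336/3840 = 3.7333.
        SD[R] = 1.9322.
Step 4: Continuity-corrected z = (R - 0.5 - E[R]) / SD[R] = (10 - 0.5 - 9.0000) / 1.9322 = 0.2588.
Step 5: Two-sided p-value via normal approximation = 2*(1 - Phi(|z|)) = 0.795809.
Step 6: alpha = 0.1. fail to reject H0.

R = 10, z = 0.2588, p = 0.795809, fail to reject H0.


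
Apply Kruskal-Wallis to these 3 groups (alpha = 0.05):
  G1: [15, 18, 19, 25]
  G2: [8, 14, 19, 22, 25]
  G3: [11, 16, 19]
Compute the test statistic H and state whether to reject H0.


Step 1: Combine all N = 12 observations and assign midranks.
sorted (value, group, rank): (8,G2,1), (11,G3,2), (14,G2,3), (15,G1,4), (16,G3,5), (18,G1,6), (19,G1,8), (19,G2,8), (19,G3,8), (22,G2,10), (25,G1,11.5), (25,G2,11.5)
Step 2: Sum ranks within each group.
R_1 = 29.5 (n_1 = 4)
R_2 = 33.5 (n_2 = 5)
R_3 = 15 (n_3 = 3)
Step 3: H = 12/(N(N+1)) * sum(R_i^2/n_i) - 3(N+1)
     = 12/(12*13) * (29.5^2/4 + 33.5^2/5 + 15^2/3) - 3*13
     = 0.076923 * 517.013 - 39
     = 0.770192.
Step 4: Ties present; correction factor C = 1 - 30/(12^3 - 12) = 0.982517. Corrected H = 0.770192 / 0.982517 = 0.783897.
Step 5: Under H0, H ~ chi^2(2); p-value = 0.675739.
Step 6: alpha = 0.05. fail to reject H0.

H = 0.7839, df = 2, p = 0.675739, fail to reject H0.


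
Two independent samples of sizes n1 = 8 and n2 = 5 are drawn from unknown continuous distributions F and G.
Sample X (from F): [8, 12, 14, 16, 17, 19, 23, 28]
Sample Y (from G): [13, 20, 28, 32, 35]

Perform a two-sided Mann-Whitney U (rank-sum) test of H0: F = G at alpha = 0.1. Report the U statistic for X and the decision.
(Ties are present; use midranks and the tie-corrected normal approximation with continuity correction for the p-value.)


Step 1: Combine and sort all 13 observations; assign midranks.
sorted (value, group): (8,X), (12,X), (13,Y), (14,X), (16,X), (17,X), (19,X), (20,Y), (23,X), (28,X), (28,Y), (32,Y), (35,Y)
ranks: 8->1, 12->2, 13->3, 14->4, 16->5, 17->6, 19->7, 20->8, 23->9, 28->10.5, 28->10.5, 32->12, 35->13
Step 2: Rank sum for X: R1 = 1 + 2 + 4 + 5 + 6 + 7 + 9 + 10.5 = 44.5.
Step 3: U_X = R1 - n1(n1+1)/2 = 44.5 - 8*9/2 = 44.5 - 36 = 8.5.
       U_Y = n1*n2 - U_X = 40 - 8.5 = 31.5.
Step 4: Ties are present, so use the tie-corrected normal approximation (with continuity correction) for the p-value.
Step 5: p-value = 0.106864; compare to alpha = 0.1. fail to reject H0.

U_X = 8.5, p = 0.106864, fail to reject H0 at alpha = 0.1.


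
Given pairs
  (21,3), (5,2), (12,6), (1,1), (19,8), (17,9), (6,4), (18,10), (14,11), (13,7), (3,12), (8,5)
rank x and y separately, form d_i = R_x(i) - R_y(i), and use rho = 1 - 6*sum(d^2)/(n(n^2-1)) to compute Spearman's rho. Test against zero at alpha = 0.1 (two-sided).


Step 1: Rank x and y separately (midranks; no ties here).
rank(x): 21->12, 5->3, 12->6, 1->1, 19->11, 17->9, 6->4, 18->10, 14->8, 13->7, 3->2, 8->5
rank(y): 3->3, 2->2, 6->6, 1->1, 8->8, 9->9, 4->4, 10->10, 11->11, 7->7, 12->12, 5->5
Step 2: d_i = R_x(i) - R_y(i); compute d_i^2.
  (12-3)^2=81, (3-2)^2=1, (6-6)^2=0, (1-1)^2=0, (11-8)^2=9, (9-9)^2=0, (4-4)^2=0, (10-10)^2=0, (8-11)^2=9, (7-7)^2=0, (2-12)^2=100, (5-5)^2=0
sum(d^2) = 200.
Step 3: rho = 1 - 6*200 / (12*(12^2 - 1)) = 1 - 1200/1716 = 0.300699.
Step 4: Under H0, t = rho * sqrt((n-2)/(1-rho^2)) = 0.9970 ~ t(10).
Step 5: Two-sided p-value from the t-distribution with 10 df = 0.342260.
Step 6: alpha = 0.1. fail to reject H0.

rho = 0.3007, p = 0.342260, fail to reject H0 at alpha = 0.1.


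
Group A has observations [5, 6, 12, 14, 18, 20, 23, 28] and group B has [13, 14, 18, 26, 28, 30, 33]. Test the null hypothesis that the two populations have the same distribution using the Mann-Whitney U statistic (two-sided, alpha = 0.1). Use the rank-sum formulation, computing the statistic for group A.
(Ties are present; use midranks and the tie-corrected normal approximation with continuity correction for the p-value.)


Step 1: Combine and sort all 15 observations; assign midranks.
sorted (value, group): (5,X), (6,X), (12,X), (13,Y), (14,X), (14,Y), (18,X), (18,Y), (20,X), (23,X), (26,Y), (28,X), (28,Y), (30,Y), (33,Y)
ranks: 5->1, 6->2, 12->3, 13->4, 14->5.5, 14->5.5, 18->7.5, 18->7.5, 20->9, 23->10, 26->11, 28->12.5, 28->12.5, 30->14, 33->15
Step 2: Rank sum for X: R1 = 1 + 2 + 3 + 5.5 + 7.5 + 9 + 10 + 12.5 = 50.5.
Step 3: U_X = R1 - n1(n1+1)/2 = 50.5 - 8*9/2 = 50.5 - 36 = 14.5.
       U_Y = n1*n2 - U_X = 56 - 14.5 = 41.5.
Step 4: Ties are present, so use the tie-corrected normal approximation (with continuity correction) for the p-value.
Step 5: p-value = 0.131426; compare to alpha = 0.1. fail to reject H0.

U_X = 14.5, p = 0.131426, fail to reject H0 at alpha = 0.1.


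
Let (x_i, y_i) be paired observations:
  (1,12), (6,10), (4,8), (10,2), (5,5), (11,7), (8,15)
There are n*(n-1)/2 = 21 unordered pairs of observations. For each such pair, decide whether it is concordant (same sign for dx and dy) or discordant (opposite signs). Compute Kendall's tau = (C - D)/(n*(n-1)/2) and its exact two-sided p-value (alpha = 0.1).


Step 1: Enumerate the 21 unordered pairs (i,j) with i<j and classify each by sign(x_j-x_i) * sign(y_j-y_i).
  (1,2):dx=+5,dy=-2->D; (1,3):dx=+3,dy=-4->D; (1,4):dx=+9,dy=-10->D; (1,5):dx=+4,dy=-7->D
  (1,6):dx=+10,dy=-5->D; (1,7):dx=+7,dy=+3->C; (2,3):dx=-2,dy=-2->C; (2,4):dx=+4,dy=-8->D
  (2,5):dx=-1,dy=-5->C; (2,6):dx=+5,dy=-3->D; (2,7):dx=+2,dy=+5->C; (3,4):dx=+6,dy=-6->D
  (3,5):dx=+1,dy=-3->D; (3,6):dx=+7,dy=-1->D; (3,7):dx=+4,dy=+7->C; (4,5):dx=-5,dy=+3->D
  (4,6):dx=+1,dy=+5->C; (4,7):dx=-2,dy=+13->D; (5,6):dx=+6,dy=+2->C; (5,7):dx=+3,dy=+10->C
  (6,7):dx=-3,dy=+8->D
Step 2: C = 8, D = 13, total pairs = 21.
Step 3: tau = (C - D)/(n(n-1)/2) = (8 - 13)/21 = -0.238095.
Step 4: Exact two-sided p-value (enumerate n! = 5040 permutations of y under H0): p = 0.561905.
Step 5: alpha = 0.1. fail to reject H0.

tau_b = -0.2381 (C=8, D=13), p = 0.561905, fail to reject H0.


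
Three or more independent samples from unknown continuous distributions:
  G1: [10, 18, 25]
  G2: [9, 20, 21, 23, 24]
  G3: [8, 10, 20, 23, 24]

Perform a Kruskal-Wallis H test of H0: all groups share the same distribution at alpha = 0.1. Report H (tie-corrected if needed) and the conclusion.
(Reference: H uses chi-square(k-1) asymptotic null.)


Step 1: Combine all N = 13 observations and assign midranks.
sorted (value, group, rank): (8,G3,1), (9,G2,2), (10,G1,3.5), (10,G3,3.5), (18,G1,5), (20,G2,6.5), (20,G3,6.5), (21,G2,8), (23,G2,9.5), (23,G3,9.5), (24,G2,11.5), (24,G3,11.5), (25,G1,13)
Step 2: Sum ranks within each group.
R_1 = 21.5 (n_1 = 3)
R_2 = 37.5 (n_2 = 5)
R_3 = 32 (n_3 = 5)
Step 3: H = 12/(N(N+1)) * sum(R_i^2/n_i) - 3(N+1)
     = 12/(13*14) * (21.5^2/3 + 37.5^2/5 + 32^2/5) - 3*14
     = 0.065934 * 640.133 - 42
     = 0.206593.
Step 4: Ties present; correction factor C = 1 - 24/(13^3 - 13) = 0.989011. Corrected H = 0.206593 / 0.989011 = 0.208889.
Step 5: Under H0, H ~ chi^2(2); p-value = 0.900825.
Step 6: alpha = 0.1. fail to reject H0.

H = 0.2089, df = 2, p = 0.900825, fail to reject H0.


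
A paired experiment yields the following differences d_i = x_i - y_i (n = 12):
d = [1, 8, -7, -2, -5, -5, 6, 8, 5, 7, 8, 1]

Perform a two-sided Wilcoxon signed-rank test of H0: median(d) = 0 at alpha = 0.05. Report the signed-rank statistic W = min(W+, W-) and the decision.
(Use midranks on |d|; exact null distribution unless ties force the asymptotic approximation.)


Step 1: Drop any zero differences (none here) and take |d_i|.
|d| = [1, 8, 7, 2, 5, 5, 6, 8, 5, 7, 8, 1]
Step 2: Midrank |d_i| (ties get averaged ranks).
ranks: |1|->1.5, |8|->11, |7|->8.5, |2|->3, |5|->5, |5|->5, |6|->7, |8|->11, |5|->5, |7|->8.5, |8|->11, |1|->1.5
Step 3: Attach original signs; sum ranks with positive sign and with negative sign.
W+ = 1.5 + 11 + 7 + 11 + 5 + 8.5 + 11 + 1.5 = 56.5
W- = 8.5 + 3 + 5 + 5 = 21.5
(Check: W+ + W- = 78 should equal n(n+1)/2 = 78.)
Step 4: Test statistic W = min(W+, W-) = 21.5.
Step 5: Ties in |d|, so use the tie-corrected normal approximation.
        E[W] = n(n+1)/4 = 12*13/4 = 39.
        Tie groups: |d|=1 (t=2), |d|=5 (t=3), |d|=7 (t=2), |d|=8 (t=3); sum(t^3 - t) = 60.
        Var[W] = n(n+1)(2n+1)/24 - sum(t^3-t)/48 = 3900/24 - 60/48 = 161.25.
        z = (W - E[W]) / sqrt(Var[W]) = (21.5 - 39) / 12.6984 = -1.3781.
        Two-sided p = 2*Phi(z) = 0.168165.
Step 6: alpha = 0.05. fail to reject H0.

W+ = 56.5, W- = 21.5, W = min = 21.5, p = 0.168165, fail to reject H0.
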